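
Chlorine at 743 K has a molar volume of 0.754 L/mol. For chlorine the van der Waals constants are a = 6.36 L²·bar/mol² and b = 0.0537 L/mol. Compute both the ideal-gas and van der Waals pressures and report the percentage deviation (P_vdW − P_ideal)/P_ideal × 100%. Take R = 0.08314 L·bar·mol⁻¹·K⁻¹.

-5.99 %

Ideal: P_ideal = RT/V_m = (0.08314)(743)/0.754 = 81.9271 bar
vdW: P = RT/(V_m − b) − a/V_m² = 61.7730/0.700300 − 6.36/0.568516 = 88.2093 − 11.1870 = 77.0223 bar
% deviation = (77.0223 − 81.9271)/81.9271 × 100% = -5.99%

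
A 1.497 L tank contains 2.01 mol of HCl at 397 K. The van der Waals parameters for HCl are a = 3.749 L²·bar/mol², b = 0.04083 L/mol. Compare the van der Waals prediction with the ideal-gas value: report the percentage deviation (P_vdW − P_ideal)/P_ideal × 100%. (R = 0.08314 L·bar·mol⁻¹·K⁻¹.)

-9.45 %

Ideal: P_ideal = nRT/V = (2.01)(0.08314)(397)/1.497 = 44.3175 bar
vdW: P = nRT/(V − nb) − a n²/V² = 66.3432/1.41493 − 15.1463/2.24101 = 46.8880 − 6.75869 = 40.1293 bar
% deviation = (40.1293 − 44.3175)/44.3175 × 100% = -9.45%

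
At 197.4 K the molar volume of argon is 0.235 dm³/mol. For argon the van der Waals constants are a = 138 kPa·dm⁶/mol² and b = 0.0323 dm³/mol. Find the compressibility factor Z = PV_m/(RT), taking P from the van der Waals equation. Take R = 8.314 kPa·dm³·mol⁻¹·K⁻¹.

P = RT/(V_m − b) − a/V_m² = (8.314)(197.4)/(0.235 − 0.0323) − 138/(0.235)²
  = 1641.2/0.20270 − 2498.9 = 8096.7 − 2498.9 = 5597.8 kPa
Z = PV_m/(RT) = (5597.8)(0.235)/((8.314)(197.4)) = 1315.5/1641.2 = 0.8015

Z ≈ 0.8015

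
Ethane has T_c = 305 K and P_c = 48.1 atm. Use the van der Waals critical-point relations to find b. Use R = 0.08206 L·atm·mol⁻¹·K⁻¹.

b ≈ 0.06504 L/mol

From T_c = 8a/(27Rb) and P_c = a/(27b²): b = R T_c/(8 P_c).
b = (0.08206)(305)/(8×48.1) = 25.028/384.80 = 0.06504 L/mol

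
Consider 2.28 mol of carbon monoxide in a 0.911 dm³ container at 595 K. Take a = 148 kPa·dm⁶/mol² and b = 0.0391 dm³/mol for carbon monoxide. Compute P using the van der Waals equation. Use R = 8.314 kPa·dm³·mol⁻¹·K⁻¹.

P ≈ 12797 kPa

P = nRT/(V − nb) − a n²/V²
nRT/(V − nb) = (2.28)(8.314)(595)/(0.911 − 2.28×0.0391) = 11279/0.82185 = 13724 kPa
a n²/V² = (148)(2.28)²/(0.911)² = 927.03 kPa
P = 13724 − 927.03 = 12797 kPa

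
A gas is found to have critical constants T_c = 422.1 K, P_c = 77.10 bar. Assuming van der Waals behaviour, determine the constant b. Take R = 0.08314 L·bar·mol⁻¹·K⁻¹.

From T_c = 8a/(27Rb) and P_c = a/(27b²): b = R T_c/(8 P_c).
b = (0.08314)(422.1)/(8×77.10) = 35.093/616.80 = 0.05690 L/mol

b ≈ 0.05690 L/mol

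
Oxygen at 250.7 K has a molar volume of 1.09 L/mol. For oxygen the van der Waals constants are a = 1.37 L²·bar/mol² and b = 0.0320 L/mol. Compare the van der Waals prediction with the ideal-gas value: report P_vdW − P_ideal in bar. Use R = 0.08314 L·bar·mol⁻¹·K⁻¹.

Ideal: P_ideal = RT/V_m = (0.08314)(250.7)/1.09 = 19.1222 bar
vdW: P = RT/(V_m − b) − a/V_m² = 20.8432/1.05800 − 1.37/1.18810 = 19.7006 − 1.15310 = 18.5475 bar
ΔP = 18.5475 − 19.1222 = -0.575 bar

ΔP ≈ -0.575 bar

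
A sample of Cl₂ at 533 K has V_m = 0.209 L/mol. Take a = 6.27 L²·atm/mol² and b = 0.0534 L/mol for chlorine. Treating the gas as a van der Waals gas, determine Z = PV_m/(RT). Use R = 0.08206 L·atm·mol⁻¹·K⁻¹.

P = RT/(V_m − b) − a/V_m² = (0.08206)(533)/(0.209 − 0.0534) − 6.27/(0.209)²
  = 43.738/0.15560 − 143.54 = 281.09 − 143.54 = 137.55 atm
Z = PV_m/(RT) = (137.55)(0.209)/((0.08206)(533)) = 28.748/43.738 = 0.6573

Z ≈ 0.6573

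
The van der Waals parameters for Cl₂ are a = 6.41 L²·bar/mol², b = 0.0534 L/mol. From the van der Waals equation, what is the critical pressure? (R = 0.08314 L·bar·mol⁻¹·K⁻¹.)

P_c ≈ 83.26 bar

For a van der Waals gas, P_c = a/(27b²).
P_c = 6.41/(27×(0.0534)²) = 6.41/0.076992 = 83.26 bar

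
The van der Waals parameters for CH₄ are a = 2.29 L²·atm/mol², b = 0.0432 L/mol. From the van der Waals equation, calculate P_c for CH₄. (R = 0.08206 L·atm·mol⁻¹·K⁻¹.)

P_c ≈ 45.45 atm

For a van der Waals gas, P_c = a/(27b²).
P_c = 2.29/(27×(0.0432)²) = 2.29/0.050388 = 45.45 atm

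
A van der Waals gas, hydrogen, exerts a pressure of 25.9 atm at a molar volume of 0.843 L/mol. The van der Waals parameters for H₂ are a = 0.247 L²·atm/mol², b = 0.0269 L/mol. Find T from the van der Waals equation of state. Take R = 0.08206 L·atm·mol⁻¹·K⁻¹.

T ≈ 261.0 K

T = (P + a/V_m²)(V_m − b)/R
P + a/V_m² = 25.9 + 0.247/(0.843)² = 26.248 atm
V_m − b = 0.843 − 0.0269 = 0.81610 L/mol
T = (26.248)(0.81610)/0.08206 = 261.0 K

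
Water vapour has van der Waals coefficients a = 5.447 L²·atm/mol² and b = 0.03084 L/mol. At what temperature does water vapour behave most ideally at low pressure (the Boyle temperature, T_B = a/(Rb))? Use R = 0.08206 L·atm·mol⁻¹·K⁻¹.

For a van der Waals gas the second virial coefficient B₂ = b − a/(RT) vanishes at T_B = a/(Rb).
T_B = 5.447/(0.08206×0.03084) = 5.447/0.0025307 = 2152 K

T_B ≈ 2152 K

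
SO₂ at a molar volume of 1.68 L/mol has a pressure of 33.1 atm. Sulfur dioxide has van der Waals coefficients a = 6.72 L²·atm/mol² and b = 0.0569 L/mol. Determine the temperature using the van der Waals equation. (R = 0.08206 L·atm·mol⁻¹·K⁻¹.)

T ≈ 701.8 K

T = (P + a/V_m²)(V_m − b)/R
P + a/V_m² = 33.1 + 6.72/(1.68)² = 35.481 atm
V_m − b = 1.68 − 0.0569 = 1.6231 L/mol
T = (35.481)(1.6231)/0.08206 = 701.8 K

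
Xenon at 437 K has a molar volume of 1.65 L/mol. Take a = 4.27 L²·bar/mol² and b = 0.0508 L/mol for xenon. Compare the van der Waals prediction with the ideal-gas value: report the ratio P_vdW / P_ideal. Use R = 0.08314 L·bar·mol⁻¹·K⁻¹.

Ideal: P_ideal = RT/V_m = (0.08314)(437)/1.65 = 22.0195 bar
vdW: P = RT/(V_m − b) − a/V_m² = 36.3322/1.59920 − 4.27/2.72250 = 22.7190 − 1.56841 = 21.1506 bar
Ratio = 21.1506/22.0195 = 0.9605

P_vdW / P_ideal ≈ 0.9605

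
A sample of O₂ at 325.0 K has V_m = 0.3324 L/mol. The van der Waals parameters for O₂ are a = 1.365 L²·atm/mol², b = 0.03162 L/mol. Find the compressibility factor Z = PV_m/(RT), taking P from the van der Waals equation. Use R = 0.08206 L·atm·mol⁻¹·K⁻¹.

P = RT/(V_m − b) − a/V_m² = (0.08206)(325.0)/(0.3324 − 0.03162) − 1.365/(0.3324)²
  = 26.670/0.30078 − 12.354 = 88.669 − 12.354 = 76.315 atm
Z = PV_m/(RT) = (76.315)(0.3324)/((0.08206)(325.0)) = 25.367/26.670 = 0.9511

Z ≈ 0.9511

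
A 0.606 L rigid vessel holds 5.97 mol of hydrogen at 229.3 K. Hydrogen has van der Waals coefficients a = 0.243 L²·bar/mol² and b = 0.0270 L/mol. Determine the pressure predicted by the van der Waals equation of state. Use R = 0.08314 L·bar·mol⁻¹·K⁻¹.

P ≈ 232.3 bar

P = nRT/(V − nb) − a n²/V²
nRT/(V − nb) = (5.97)(0.08314)(229.3)/(0.606 − 5.97×0.0270) = 113.81/0.44481 = 255.86 bar
a n²/V² = (0.243)(5.97)²/(0.606)² = 23.584 bar
P = 255.86 − 23.584 = 232.3 bar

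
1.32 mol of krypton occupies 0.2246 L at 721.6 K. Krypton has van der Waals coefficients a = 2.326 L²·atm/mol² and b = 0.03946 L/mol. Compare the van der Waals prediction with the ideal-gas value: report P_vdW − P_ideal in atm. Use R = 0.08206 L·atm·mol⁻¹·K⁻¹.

ΔP ≈ 24.73 atm

Ideal: P_ideal = nRT/V = (1.32)(0.08206)(721.6)/0.2246 = 348.010 atm
vdW: P = nRT/(V − nb) − a n²/V² = 78.1631/0.172513 − 4.05282/0.0504452 = 453.085 − 80.3410 = 372.744 atm
ΔP = 372.744 − 348.010 = 24.73 atm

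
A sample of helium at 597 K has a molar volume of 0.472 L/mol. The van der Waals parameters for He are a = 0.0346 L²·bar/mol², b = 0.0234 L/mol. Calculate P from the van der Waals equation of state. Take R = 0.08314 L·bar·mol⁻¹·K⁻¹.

P = RT/(V_m − b) − a/V_m²
RT/(V_m − b) = (0.08314)(597)/(0.472 − 0.0234) = 49.635/0.44860 = 110.64 bar
a/V_m² = 0.0346/(0.472)² = 0.15531 bar
P = 110.64 − 0.15531 = 110.5 bar

P ≈ 110.5 bar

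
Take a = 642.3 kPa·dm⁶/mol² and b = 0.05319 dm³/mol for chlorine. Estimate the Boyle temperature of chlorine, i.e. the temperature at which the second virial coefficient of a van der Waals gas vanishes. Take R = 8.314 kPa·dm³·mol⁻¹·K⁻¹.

For a van der Waals gas the second virial coefficient B₂ = b − a/(RT) vanishes at T_B = a/(Rb).
T_B = 642.3/(8.314×0.05319) = 642.3/0.44222 = 1452 K

T_B ≈ 1452 K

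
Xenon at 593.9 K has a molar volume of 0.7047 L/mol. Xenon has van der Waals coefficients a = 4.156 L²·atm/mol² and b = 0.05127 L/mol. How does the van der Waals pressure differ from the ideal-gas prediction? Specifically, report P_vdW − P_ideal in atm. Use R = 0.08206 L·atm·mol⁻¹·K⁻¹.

ΔP ≈ -2.943 atm

Ideal: P_ideal = RT/V_m = (0.08206)(593.9)/0.7047 = 69.1577 atm
vdW: P = RT/(V_m − b) − a/V_m² = 48.7354/0.653430 − 4.156/0.496602 = 74.5840 − 8.36887 = 66.2151 atm
ΔP = 66.2151 − 69.1577 = -2.943 atm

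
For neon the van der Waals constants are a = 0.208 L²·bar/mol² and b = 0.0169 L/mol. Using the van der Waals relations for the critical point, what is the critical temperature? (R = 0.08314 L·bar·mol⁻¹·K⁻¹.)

T_c ≈ 43.86 K

For a van der Waals gas, T_c = 8a/(27Rb).
T_c = 8×0.208/(27×0.08314×0.0169) = 1.6640/0.037937 = 43.86 K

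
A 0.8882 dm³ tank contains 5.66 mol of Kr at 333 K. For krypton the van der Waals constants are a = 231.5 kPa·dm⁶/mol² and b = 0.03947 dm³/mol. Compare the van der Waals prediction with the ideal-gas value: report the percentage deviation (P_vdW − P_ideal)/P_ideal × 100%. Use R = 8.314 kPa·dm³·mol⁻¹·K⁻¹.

Ideal: P_ideal = nRT/V = (5.66)(8.314)(333)/0.8882 = 17642.5 kPa
vdW: P = nRT/(V − nb) − a n²/V² = 15670.1/0.664800 − 7416.24/0.788899 = 23571.1 − 9400.75 = 14170.4 kPa
% deviation = (14170.4 − 17642.5)/17642.5 × 100% = -19.68%

-19.68 %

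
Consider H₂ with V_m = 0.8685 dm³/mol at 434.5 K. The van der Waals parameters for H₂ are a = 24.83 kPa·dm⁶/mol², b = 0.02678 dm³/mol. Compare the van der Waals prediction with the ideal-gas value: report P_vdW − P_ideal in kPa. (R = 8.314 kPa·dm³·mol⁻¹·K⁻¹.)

ΔP ≈ 99.4 kPa

Ideal: P_ideal = RT/V_m = (8.314)(434.5)/0.8685 = 4159.39 kPa
vdW: P = RT/(V_m − b) − a/V_m² = 3612.43/0.841720 − 24.83/0.754292 = 4291.72 − 32.9183 = 4258.80 kPa
ΔP = 4258.80 − 4159.39 = 99.4 kPa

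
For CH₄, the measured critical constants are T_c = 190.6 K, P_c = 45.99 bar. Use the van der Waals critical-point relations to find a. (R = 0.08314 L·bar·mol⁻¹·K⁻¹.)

a ≈ 2.303 L²·bar/mol²

From T_c = 8a/(27Rb) and P_c = a/(27b²): a = 27 R² T_c²/(64 P_c).
a = 27×(0.08314)²×(190.6)²/(64×45.99) = 6780.0/2943.4 = 2.303 L²·bar/mol²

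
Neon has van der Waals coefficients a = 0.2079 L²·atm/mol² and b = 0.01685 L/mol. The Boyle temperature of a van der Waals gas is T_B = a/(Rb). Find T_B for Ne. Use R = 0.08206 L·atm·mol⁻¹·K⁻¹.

T_B ≈ 150.4 K

For a van der Waals gas the second virial coefficient B₂ = b − a/(RT) vanishes at T_B = a/(Rb).
T_B = 0.2079/(0.08206×0.01685) = 0.2079/0.0013827 = 150.4 K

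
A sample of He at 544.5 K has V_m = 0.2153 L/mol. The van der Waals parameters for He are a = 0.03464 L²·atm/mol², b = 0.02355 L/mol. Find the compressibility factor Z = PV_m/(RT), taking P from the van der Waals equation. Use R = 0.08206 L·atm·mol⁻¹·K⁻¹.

P = RT/(V_m − b) − a/V_m² = (0.08206)(544.5)/(0.2153 − 0.02355) − 0.03464/(0.2153)²
  = 44.682/0.19175 − 0.74729 = 233.02 − 0.74729 = 232.27 atm
Z = PV_m/(RT) = (232.27)(0.2153)/((0.08206)(544.5)) = 50.008/44.682 = 1.119

Z ≈ 1.119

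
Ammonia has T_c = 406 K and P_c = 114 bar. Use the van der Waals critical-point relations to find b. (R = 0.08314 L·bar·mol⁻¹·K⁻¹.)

b ≈ 0.03701 L/mol

From T_c = 8a/(27Rb) and P_c = a/(27b²): b = R T_c/(8 P_c).
b = (0.08314)(406)/(8×114) = 33.755/912.00 = 0.03701 L/mol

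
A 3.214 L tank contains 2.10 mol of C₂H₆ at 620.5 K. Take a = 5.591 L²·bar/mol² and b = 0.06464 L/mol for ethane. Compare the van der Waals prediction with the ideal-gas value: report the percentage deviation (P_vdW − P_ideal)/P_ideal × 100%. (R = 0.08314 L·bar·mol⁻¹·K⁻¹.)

-2.67 %

Ideal: P_ideal = nRT/V = (2.10)(0.08314)(620.5)/3.214 = 33.7074 bar
vdW: P = nRT/(V − nb) − a n²/V² = 108.336/3.07826 − 24.6563/10.3298 = 35.1939 − 2.38691 = 32.8070 bar
% deviation = (32.8070 − 33.7074)/33.7074 × 100% = -2.67%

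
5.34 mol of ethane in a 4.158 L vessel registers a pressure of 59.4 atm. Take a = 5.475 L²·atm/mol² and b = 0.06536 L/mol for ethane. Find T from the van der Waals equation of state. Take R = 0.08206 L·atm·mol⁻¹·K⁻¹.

T ≈ 594.8 K

T = (P + a n²/V²)(V − nb)/(nR)
P + a n²/V² = 59.4 + (5.475)(5.34)²/(4.158)² = 68.430 atm
V − nb = 4.158 − (5.34)(0.06536) = 3.8090 L
T = (68.430)(3.8090)/((5.34)(0.08206)) = 594.8 K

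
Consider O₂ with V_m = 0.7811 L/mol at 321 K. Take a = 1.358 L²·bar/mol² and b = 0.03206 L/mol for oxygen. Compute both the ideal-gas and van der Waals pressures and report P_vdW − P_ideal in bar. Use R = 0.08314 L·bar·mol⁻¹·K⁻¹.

Ideal: P_ideal = RT/V_m = (0.08314)(321)/0.7811 = 34.1671 bar
vdW: P = RT/(V_m − b) − a/V_m² = 26.6879/0.749040 − 1.358/0.610117 = 35.6295 − 2.22580 = 33.4037 bar
ΔP = 33.4037 − 34.1671 = -0.763 bar

ΔP ≈ -0.763 bar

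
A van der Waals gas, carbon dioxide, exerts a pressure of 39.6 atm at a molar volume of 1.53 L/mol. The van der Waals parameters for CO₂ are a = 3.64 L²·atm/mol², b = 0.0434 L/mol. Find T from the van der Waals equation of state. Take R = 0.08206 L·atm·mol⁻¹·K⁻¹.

T = (P + a/V_m²)(V_m − b)/R
P + a/V_m² = 39.6 + 3.64/(1.53)² = 41.155 atm
V_m − b = 1.53 − 0.0434 = 1.4866 L/mol
T = (41.155)(1.4866)/0.08206 = 745.6 K

T ≈ 745.6 K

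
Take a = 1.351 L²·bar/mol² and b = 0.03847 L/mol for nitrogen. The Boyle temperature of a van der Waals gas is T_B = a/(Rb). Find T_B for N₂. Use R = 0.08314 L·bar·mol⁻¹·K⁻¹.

T_B ≈ 422.4 K

For a van der Waals gas the second virial coefficient B₂ = b − a/(RT) vanishes at T_B = a/(Rb).
T_B = 1.351/(0.08314×0.03847) = 1.351/0.0031984 = 422.4 K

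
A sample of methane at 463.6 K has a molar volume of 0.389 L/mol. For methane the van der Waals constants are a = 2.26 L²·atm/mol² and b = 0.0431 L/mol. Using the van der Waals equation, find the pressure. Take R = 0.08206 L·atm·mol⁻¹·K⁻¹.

P = RT/(V_m − b) − a/V_m²
RT/(V_m − b) = (0.08206)(463.6)/(0.389 − 0.0431) = 38.043/0.34590 = 109.98 atm
a/V_m² = 2.26/(0.389)² = 14.935 atm
P = 109.98 − 14.935 = 95.05 atm

P ≈ 95.05 atm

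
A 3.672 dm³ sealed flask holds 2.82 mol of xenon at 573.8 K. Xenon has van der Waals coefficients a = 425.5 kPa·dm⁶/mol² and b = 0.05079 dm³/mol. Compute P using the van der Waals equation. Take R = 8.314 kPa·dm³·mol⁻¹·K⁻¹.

P ≈ 3561 kPa

P = nRT/(V − nb) − a n²/V²
nRT/(V − nb) = (2.82)(8.314)(573.8)/(3.672 − 2.82×0.05079) = 13453/3.5288 = 3812.3 kPa
a n²/V² = (425.5)(2.82)²/(3.672)² = 250.95 kPa
P = 3812.3 − 250.95 = 3561 kPa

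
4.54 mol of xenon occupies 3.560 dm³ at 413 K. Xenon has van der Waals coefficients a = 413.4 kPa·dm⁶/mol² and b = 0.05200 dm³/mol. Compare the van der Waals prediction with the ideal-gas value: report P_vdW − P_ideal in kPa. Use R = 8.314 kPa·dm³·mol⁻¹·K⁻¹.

ΔP ≈ -361.3 kPa

Ideal: P_ideal = nRT/V = (4.54)(8.314)(413)/3.560 = 4378.91 kPa
vdW: P = nRT/(V − nb) − a n²/V² = 15588.9/3.32392 − 8520.84/12.6736 = 4689.91 − 672.330 = 4017.58 kPa
ΔP = 4017.58 − 4378.91 = -361.3 kPa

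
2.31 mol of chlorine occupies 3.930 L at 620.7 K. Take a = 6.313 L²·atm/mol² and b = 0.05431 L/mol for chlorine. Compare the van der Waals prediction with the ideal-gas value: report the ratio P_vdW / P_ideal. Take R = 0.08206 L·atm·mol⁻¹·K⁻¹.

P_vdW / P_ideal ≈ 0.9601

Ideal: P_ideal = nRT/V = (2.31)(0.08206)(620.7)/3.930 = 29.9387 atm
vdW: P = nRT/(V − nb) − a n²/V² = 117.659/3.80454 − 33.6868/15.4449 = 30.9259 − 2.18110 = 28.7448 atm
Ratio = 28.7448/29.9387 = 0.9601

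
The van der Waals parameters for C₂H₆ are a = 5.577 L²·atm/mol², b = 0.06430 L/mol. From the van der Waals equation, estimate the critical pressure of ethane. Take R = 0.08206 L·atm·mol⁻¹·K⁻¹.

For a van der Waals gas, P_c = a/(27b²).
P_c = 5.577/(27×(0.06430)²) = 5.577/0.11163 = 49.96 atm

P_c ≈ 49.96 atm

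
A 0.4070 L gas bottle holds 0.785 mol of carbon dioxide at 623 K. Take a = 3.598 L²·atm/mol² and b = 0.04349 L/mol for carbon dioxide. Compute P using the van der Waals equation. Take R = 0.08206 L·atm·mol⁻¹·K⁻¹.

P ≈ 94.25 atm

P = nRT/(V − nb) − a n²/V²
nRT/(V − nb) = (0.785)(0.08206)(623)/(0.4070 − 0.785×0.04349) = 40.132/0.37286 = 107.63 atm
a n²/V² = (3.598)(0.785)²/(0.4070)² = 13.385 atm
P = 107.63 − 13.385 = 94.25 atm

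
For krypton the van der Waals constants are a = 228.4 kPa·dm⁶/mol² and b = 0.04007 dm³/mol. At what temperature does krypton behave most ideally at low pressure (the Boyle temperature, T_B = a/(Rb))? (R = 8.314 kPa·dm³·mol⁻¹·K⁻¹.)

T_B ≈ 685.6 K

For a van der Waals gas the second virial coefficient B₂ = b − a/(RT) vanishes at T_B = a/(Rb).
T_B = 228.4/(8.314×0.04007) = 228.4/0.33314 = 685.6 K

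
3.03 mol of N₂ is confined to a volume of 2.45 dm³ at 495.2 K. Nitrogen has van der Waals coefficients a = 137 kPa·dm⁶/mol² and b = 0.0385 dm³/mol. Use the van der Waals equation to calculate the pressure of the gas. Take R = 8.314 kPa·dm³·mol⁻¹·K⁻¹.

P = nRT/(V − nb) − a n²/V²
nRT/(V − nb) = (3.03)(8.314)(495.2)/(2.45 − 3.03×0.0385) = 12475/2.3333 = 5346.5 kPa
a n²/V² = (137)(3.03)²/(2.45)² = 209.54 kPa
P = 5346.5 − 209.54 = 5137 kPa

P ≈ 5137 kPa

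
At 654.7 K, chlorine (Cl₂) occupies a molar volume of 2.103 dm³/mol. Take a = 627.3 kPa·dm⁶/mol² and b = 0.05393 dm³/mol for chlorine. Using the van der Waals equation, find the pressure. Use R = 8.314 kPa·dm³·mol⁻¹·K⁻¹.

P ≈ 2515 kPa

P = RT/(V_m − b) − a/V_m²
RT/(V_m − b) = (8.314)(654.7)/(2.103 − 0.05393) = 5443.2/2.0491 = 2656.4 kPa
a/V_m² = 627.3/(2.103)² = 141.84 kPa
P = 2656.4 − 141.84 = 2515 kPa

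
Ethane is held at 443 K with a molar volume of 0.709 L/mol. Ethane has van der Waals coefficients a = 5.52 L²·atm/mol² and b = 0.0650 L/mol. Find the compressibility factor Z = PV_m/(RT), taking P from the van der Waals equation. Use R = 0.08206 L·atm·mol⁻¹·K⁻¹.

P = RT/(V_m − b) − a/V_m² = (0.08206)(443)/(0.709 − 0.0650) − 5.52/(0.709)²
  = 36.353/0.64400 − 10.981 = 56.449 − 10.981 = 45.468 atm
Z = PV_m/(RT) = (45.468)(0.709)/((0.08206)(443)) = 32.237/36.353 = 0.8868

Z ≈ 0.8868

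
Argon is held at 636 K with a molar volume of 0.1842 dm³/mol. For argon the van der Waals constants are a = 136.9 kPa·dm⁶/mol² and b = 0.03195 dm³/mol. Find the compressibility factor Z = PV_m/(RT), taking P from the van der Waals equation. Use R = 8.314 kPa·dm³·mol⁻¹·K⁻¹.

P = RT/(V_m − b) − a/V_m² = (8.314)(636)/(0.1842 − 0.03195) − 136.9/(0.1842)²
  = 5287.7/0.15225 − 4034.8 = 34730 − 4034.8 = 30695 kPa
Z = PV_m/(RT) = (30695)(0.1842)/((8.314)(636)) = 5654.0/5287.7 = 1.069

Z ≈ 1.069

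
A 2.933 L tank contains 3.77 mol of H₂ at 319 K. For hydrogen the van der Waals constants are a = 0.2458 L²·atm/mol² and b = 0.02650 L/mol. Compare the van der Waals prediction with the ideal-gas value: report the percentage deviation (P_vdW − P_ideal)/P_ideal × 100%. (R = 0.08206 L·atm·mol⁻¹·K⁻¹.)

Ideal: P_ideal = nRT/V = (3.77)(0.08206)(319)/2.933 = 33.6474 atm
vdW: P = nRT/(V − nb) − a n²/V² = 98.6878/2.83310 − 3.49353/8.60249 = 34.8339 − 0.406107 = 34.4278 atm
% deviation = (34.4278 − 33.6474)/33.6474 × 100% = 2.32%

2.32 %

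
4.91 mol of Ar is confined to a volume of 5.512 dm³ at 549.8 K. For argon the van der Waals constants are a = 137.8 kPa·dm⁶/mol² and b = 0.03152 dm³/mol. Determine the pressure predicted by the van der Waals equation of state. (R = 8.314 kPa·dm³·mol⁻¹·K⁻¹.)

P = nRT/(V − nb) − a n²/V²
nRT/(V − nb) = (4.91)(8.314)(549.8)/(5.512 − 4.91×0.03152) = 22444/5.3572 = 4189.5 kPa
a n²/V² = (137.8)(4.91)²/(5.512)² = 109.34 kPa
P = 4189.5 − 109.34 = 4080 kPa

P ≈ 4080 kPa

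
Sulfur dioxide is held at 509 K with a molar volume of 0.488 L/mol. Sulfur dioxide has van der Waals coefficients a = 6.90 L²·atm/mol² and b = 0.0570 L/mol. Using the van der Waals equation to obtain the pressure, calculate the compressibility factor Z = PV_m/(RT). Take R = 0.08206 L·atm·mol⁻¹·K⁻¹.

Z ≈ 0.7937

P = RT/(V_m − b) − a/V_m² = (0.08206)(509)/(0.488 − 0.0570) − 6.90/(0.488)²
  = 41.769/0.43100 − 28.974 = 96.912 − 28.974 = 67.938 atm
Z = PV_m/(RT) = (67.938)(0.488)/((0.08206)(509)) = 33.154/41.769 = 0.7937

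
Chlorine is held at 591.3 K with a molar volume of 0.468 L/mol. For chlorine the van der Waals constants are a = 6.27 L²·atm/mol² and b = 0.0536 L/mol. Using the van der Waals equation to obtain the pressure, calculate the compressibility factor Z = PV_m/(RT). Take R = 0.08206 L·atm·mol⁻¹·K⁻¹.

P = RT/(V_m − b) − a/V_m² = (0.08206)(591.3)/(0.468 − 0.0536) − 6.27/(0.468)²
  = 48.522/0.41440 − 28.627 = 117.09 − 28.627 = 88.46 atm
Z = PV_m/(RT) = (88.46)(0.468)/((0.08206)(591.3)) = 41.399/48.522 = 0.8532

Z ≈ 0.8532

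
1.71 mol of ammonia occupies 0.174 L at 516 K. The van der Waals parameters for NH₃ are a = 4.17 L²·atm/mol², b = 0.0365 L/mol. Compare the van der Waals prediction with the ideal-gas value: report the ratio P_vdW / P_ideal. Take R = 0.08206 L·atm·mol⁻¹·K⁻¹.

P_vdW / P_ideal ≈ 0.5915

Ideal: P_ideal = nRT/V = (1.71)(0.08206)(516)/0.174 = 416.129 atm
vdW: P = nRT/(V − nb) − a n²/V² = 72.4065/0.111585 − 12.1935/0.0302760 = 648.891 − 402.745 = 246.146 atm
Ratio = 246.146/416.129 = 0.5915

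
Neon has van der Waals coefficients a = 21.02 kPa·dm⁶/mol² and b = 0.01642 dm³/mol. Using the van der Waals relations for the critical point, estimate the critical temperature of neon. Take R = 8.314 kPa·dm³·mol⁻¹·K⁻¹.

T_c ≈ 45.62 K

For a van der Waals gas, T_c = 8a/(27Rb).
T_c = 8×21.02/(27×8.314×0.01642) = 168.16/3.6859 = 45.62 K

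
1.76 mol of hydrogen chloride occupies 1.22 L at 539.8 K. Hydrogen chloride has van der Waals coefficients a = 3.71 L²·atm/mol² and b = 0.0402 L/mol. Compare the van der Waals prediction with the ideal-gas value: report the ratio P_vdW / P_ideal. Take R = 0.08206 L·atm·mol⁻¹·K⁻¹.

P_vdW / P_ideal ≈ 0.9407

Ideal: P_ideal = nRT/V = (1.76)(0.08206)(539.8)/1.22 = 63.9024 atm
vdW: P = nRT/(V − nb) − a n²/V² = 77.9609/1.14925 − 11.4921/1.48840 = 67.8363 − 7.72111 = 60.1152 atm
Ratio = 60.1152/63.9024 = 0.9407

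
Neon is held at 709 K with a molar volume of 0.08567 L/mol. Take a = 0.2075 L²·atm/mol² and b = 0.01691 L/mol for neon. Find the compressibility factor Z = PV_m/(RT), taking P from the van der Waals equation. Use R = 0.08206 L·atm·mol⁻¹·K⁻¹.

P = RT/(V_m − b) − a/V_m² = (0.08206)(709)/(0.08567 − 0.01691) − 0.2075/(0.08567)²
  = 58.181/0.068760 − 28.272 = 846.15 − 28.272 = 817.88 atm
Z = PV_m/(RT) = (817.88)(0.08567)/((0.08206)(709)) = 70.068/58.181 = 1.204

Z ≈ 1.204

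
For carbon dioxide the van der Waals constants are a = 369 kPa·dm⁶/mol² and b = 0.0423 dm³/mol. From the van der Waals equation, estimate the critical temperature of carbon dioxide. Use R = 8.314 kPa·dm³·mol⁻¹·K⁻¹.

T_c ≈ 310.9 K

For a van der Waals gas, T_c = 8a/(27Rb).
T_c = 8×369/(27×8.314×0.0423) = 2952.0/9.4954 = 310.9 K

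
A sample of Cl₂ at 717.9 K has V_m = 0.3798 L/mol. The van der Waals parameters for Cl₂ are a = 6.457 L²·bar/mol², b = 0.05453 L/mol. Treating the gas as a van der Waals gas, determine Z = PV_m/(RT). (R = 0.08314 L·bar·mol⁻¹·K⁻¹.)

Z ≈ 0.8828

P = RT/(V_m − b) − a/V_m² = (0.08314)(717.9)/(0.3798 − 0.05453) − 6.457/(0.3798)²
  = 59.686/0.32527 − 44.763 = 183.50 − 44.763 = 138.74 bar
Z = PV_m/(RT) = (138.74)(0.3798)/((0.08314)(717.9)) = 52.693/59.686 = 0.8828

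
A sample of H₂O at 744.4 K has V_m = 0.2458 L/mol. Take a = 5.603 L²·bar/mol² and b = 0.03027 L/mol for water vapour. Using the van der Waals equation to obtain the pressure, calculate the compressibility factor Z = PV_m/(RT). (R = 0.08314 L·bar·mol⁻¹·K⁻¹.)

Z ≈ 0.7721

P = RT/(V_m − b) − a/V_m² = (0.08314)(744.4)/(0.2458 − 0.03027) − 5.603/(0.2458)²
  = 61.889/0.21553 − 92.738 = 287.15 − 92.738 = 194.41 bar
Z = PV_m/(RT) = (194.41)(0.2458)/((0.08314)(744.4)) = 47.786/61.889 = 0.7721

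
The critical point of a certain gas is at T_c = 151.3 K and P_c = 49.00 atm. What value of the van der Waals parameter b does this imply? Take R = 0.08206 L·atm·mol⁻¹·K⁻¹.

From T_c = 8a/(27Rb) and P_c = a/(27b²): b = R T_c/(8 P_c).
b = (0.08206)(151.3)/(8×49.00) = 12.416/392.00 = 0.03167 L/mol

b ≈ 0.03167 L/mol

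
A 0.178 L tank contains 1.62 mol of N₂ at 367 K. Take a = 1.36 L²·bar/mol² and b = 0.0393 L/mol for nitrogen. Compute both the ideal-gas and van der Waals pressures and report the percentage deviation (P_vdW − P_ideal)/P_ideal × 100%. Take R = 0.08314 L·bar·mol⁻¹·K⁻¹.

15.12 %

Ideal: P_ideal = nRT/V = (1.62)(0.08314)(367)/0.178 = 277.697 bar
vdW: P = nRT/(V − nb) − a n²/V² = 49.4301/0.114334 − 3.56918/0.0316840 = 432.331 − 112.649 = 319.682 bar
% deviation = (319.682 − 277.697)/277.697 × 100% = 15.12%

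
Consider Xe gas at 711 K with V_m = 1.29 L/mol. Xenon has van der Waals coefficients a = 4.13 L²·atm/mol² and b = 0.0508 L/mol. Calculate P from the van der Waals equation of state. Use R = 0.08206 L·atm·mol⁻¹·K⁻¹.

P ≈ 44.60 atm

P = RT/(V_m − b) − a/V_m²
RT/(V_m − b) = (0.08206)(711)/(1.29 − 0.0508) = 58.345/1.2392 = 47.083 atm
a/V_m² = 4.13/(1.29)² = 2.4818 atm
P = 47.083 − 2.4818 = 44.60 atm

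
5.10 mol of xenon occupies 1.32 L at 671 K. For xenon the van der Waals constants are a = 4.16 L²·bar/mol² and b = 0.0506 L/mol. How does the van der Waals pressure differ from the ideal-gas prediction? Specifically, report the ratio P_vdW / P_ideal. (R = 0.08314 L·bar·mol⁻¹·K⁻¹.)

Ideal: P_ideal = nRT/V = (5.10)(0.08314)(671)/1.32 = 215.540 bar
vdW: P = nRT/(V − nb) − a n²/V² = 284.513/1.06194 − 108.202/1.74240 = 267.918 − 62.0994 = 205.819 bar
Ratio = 205.819/215.540 = 0.9549

P_vdW / P_ideal ≈ 0.9549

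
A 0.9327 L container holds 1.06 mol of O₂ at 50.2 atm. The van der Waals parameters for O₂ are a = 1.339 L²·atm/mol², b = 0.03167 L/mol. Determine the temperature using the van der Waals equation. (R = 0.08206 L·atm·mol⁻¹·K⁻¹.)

T ≈ 536.8 K

T = (P + a n²/V²)(V − nb)/(nR)
P + a n²/V² = 50.2 + (1.339)(1.06)²/(0.9327)² = 51.929 atm
V − nb = 0.9327 − (1.06)(0.03167) = 0.89913 L
T = (51.929)(0.89913)/((1.06)(0.08206)) = 536.8 K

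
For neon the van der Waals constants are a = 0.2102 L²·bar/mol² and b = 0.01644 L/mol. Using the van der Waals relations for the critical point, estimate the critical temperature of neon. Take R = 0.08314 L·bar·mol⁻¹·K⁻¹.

T_c ≈ 45.57 K

For a van der Waals gas, T_c = 8a/(27Rb).
T_c = 8×0.2102/(27×0.08314×0.01644) = 1.6816/0.036904 = 45.57 K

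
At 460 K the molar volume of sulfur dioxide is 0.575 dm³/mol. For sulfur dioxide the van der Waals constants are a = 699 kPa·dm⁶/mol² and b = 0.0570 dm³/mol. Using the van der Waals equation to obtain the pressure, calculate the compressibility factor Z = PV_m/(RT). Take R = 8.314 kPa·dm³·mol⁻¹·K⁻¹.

Z ≈ 0.7922

P = RT/(V_m − b) − a/V_m² = (8.314)(460)/(0.575 − 0.0570) − 699/(0.575)²
  = 3824.4/0.51800 − 2114.2 = 7383.0 − 2114.2 = 5268.8 kPa
Z = PV_m/(RT) = (5268.8)(0.575)/((8.314)(460)) = 3029.6/3824.4 = 0.7922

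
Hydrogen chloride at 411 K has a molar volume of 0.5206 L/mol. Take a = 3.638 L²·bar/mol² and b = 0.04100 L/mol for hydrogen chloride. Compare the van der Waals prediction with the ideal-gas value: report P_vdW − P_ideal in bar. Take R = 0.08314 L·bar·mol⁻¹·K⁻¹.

ΔP ≈ -7.812 bar

Ideal: P_ideal = RT/V_m = (0.08314)(411)/0.5206 = 65.6368 bar
vdW: P = RT/(V_m − b) − a/V_m² = 34.1705/0.479600 − 3.638/0.271024 = 71.2479 − 13.4232 = 57.8247 bar
ΔP = 57.8247 − 65.6368 = -7.812 bar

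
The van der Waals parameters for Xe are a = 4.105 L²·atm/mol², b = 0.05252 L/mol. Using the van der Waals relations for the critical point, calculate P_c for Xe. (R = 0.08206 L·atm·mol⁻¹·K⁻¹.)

P_c ≈ 55.12 atm

For a van der Waals gas, P_c = a/(27b²).
P_c = 4.105/(27×(0.05252)²) = 4.105/0.074475 = 55.12 atm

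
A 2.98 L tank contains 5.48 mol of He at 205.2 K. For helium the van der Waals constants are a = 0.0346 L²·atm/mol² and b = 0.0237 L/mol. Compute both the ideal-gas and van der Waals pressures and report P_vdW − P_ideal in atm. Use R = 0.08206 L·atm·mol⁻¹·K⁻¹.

ΔP ≈ 1.294 atm

Ideal: P_ideal = nRT/V = (5.48)(0.08206)(205.2)/2.98 = 30.9651 atm
vdW: P = nRT/(V − nb) − a n²/V² = 92.2761/2.85012 − 1.03905/8.88040 = 32.3762 − 0.117005 = 32.2592 atm
ΔP = 32.2592 − 30.9651 = 1.294 atm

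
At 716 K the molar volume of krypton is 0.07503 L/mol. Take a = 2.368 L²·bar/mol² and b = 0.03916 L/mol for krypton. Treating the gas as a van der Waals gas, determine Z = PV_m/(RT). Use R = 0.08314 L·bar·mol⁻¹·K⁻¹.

Z ≈ 1.562

P = RT/(V_m − b) − a/V_m² = (0.08314)(716)/(0.07503 − 0.03916) − 2.368/(0.07503)²
  = 59.528/0.035870 − 420.64 = 1659.5 − 420.64 = 1238.9 bar
Z = PV_m/(RT) = (1238.9)(0.07503)/((0.08314)(716)) = 92.955/59.528 = 1.562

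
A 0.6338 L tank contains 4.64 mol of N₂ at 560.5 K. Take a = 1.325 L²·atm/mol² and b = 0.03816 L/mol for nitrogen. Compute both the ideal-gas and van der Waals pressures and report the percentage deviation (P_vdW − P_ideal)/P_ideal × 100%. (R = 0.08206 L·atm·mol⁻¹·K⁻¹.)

Ideal: P_ideal = nRT/V = (4.64)(0.08206)(560.5)/0.6338 = 336.723 atm
vdW: P = nRT/(V − nb) − a n²/V² = 213.415/0.456738 − 28.5267/0.401702 = 467.259 − 71.0146 = 396.244 atm
% deviation = (396.244 − 336.723)/336.723 × 100% = 17.68%

17.68 %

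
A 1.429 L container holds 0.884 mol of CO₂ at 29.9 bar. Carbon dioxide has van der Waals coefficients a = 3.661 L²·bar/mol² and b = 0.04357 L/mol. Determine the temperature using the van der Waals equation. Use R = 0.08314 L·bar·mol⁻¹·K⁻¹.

T ≈ 592.2 K

T = (P + a n²/V²)(V − nb)/(nR)
P + a n²/V² = 29.9 + (3.661)(0.884)²/(1.429)² = 31.301 bar
V − nb = 1.429 − (0.884)(0.04357) = 1.3905 L
T = (31.301)(1.3905)/((0.884)(0.08314)) = 592.2 K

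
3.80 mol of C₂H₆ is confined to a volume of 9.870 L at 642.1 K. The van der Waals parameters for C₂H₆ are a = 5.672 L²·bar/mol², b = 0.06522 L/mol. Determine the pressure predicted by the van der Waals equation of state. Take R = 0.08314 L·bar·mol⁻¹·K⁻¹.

P = nRT/(V − nb) − a n²/V²
nRT/(V − nb) = (3.80)(0.08314)(642.1)/(9.870 − 3.80×0.06522) = 202.86/9.6222 = 21.082 bar
a n²/V² = (5.672)(3.80)²/(9.870)² = 0.84075 bar
P = 21.082 − 0.84075 = 20.24 bar

P ≈ 20.24 bar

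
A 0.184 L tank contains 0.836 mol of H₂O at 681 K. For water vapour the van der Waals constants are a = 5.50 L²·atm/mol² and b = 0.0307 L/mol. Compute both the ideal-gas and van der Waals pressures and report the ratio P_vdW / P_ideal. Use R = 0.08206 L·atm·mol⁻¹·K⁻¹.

P_vdW / P_ideal ≈ 0.7149

Ideal: P_ideal = nRT/V = (0.836)(0.08206)(681)/0.184 = 253.903 atm
vdW: P = nRT/(V − nb) − a n²/V² = 46.7181/0.158335 − 3.84393/0.0338560 = 295.059 − 113.538 = 181.521 atm
Ratio = 181.521/253.903 = 0.7149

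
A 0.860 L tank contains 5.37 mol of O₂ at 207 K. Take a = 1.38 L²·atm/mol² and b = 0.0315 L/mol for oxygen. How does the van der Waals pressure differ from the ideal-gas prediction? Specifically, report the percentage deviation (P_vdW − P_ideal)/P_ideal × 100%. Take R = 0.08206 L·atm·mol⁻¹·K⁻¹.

-26.24 %

Ideal: P_ideal = nRT/V = (5.37)(0.08206)(207)/0.860 = 106.066 atm
vdW: P = nRT/(V − nb) − a n²/V² = 91.2171/0.690845 − 39.7949/0.739600 = 132.037 − 53.8060 = 78.231 atm
% deviation = (78.231 − 106.066)/106.066 × 100% = -26.24%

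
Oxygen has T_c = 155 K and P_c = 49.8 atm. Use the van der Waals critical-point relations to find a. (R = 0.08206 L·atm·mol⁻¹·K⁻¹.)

a ≈ 1.371 L²·atm/mol²

From T_c = 8a/(27Rb) and P_c = a/(27b²): a = 27 R² T_c²/(64 P_c).
a = 27×(0.08206)²×(155)²/(64×49.8) = 4368.1/3187.2 = 1.371 L²·atm/mol²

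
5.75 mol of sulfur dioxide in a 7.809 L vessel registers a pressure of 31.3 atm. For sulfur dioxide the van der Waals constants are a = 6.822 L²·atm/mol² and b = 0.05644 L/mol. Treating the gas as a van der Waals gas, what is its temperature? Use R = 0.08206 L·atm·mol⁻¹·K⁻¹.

T = (P + a n²/V²)(V − nb)/(nR)
P + a n²/V² = 31.3 + (6.822)(5.75)²/(7.809)² = 34.999 atm
V − nb = 7.809 − (5.75)(0.05644) = 7.4845 L
T = (34.999)(7.4845)/((5.75)(0.08206)) = 555.2 K

T ≈ 555.2 K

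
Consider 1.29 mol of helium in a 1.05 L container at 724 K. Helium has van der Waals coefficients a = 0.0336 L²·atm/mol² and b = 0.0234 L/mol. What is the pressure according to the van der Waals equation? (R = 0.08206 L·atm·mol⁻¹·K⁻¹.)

P = nRT/(V − nb) − a n²/V²
nRT/(V − nb) = (1.29)(0.08206)(724)/(1.05 − 1.29×0.0234) = 76.641/1.0198 = 75.153 atm
a n²/V² = (0.0336)(1.29)²/(1.05)² = 0.050715 atm
P = 75.153 − 0.050715 = 75.10 atm

P ≈ 75.10 atm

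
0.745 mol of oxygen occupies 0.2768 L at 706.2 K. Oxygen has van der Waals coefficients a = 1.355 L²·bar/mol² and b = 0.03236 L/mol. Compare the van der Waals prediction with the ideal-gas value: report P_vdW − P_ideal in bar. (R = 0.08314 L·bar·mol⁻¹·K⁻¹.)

ΔP ≈ 5.26 bar

Ideal: P_ideal = nRT/V = (0.745)(0.08314)(706.2)/0.2768 = 158.026 bar
vdW: P = nRT/(V − nb) − a n²/V² = 43.7415/0.252692 − 0.752059/0.0766182 = 173.102 − 9.81567 = 163.286 bar
ΔP = 163.286 − 158.026 = 5.26 bar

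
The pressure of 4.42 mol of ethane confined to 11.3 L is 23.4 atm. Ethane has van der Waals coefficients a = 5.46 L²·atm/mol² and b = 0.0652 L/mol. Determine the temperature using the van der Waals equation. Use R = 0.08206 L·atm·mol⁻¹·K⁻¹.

T = (P + a n²/V²)(V − nb)/(nR)
P + a n²/V² = 23.4 + (5.46)(4.42)²/(11.3)² = 24.235 atm
V − nb = 11.3 − (4.42)(0.0652) = 11.012 L
T = (24.235)(11.012)/((4.42)(0.08206)) = 735.8 K

T ≈ 735.8 K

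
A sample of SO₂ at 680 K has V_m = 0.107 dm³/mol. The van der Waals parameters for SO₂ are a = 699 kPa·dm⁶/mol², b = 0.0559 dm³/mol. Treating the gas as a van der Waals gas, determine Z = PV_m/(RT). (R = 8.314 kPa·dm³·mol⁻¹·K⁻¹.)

Z ≈ 0.9384

P = RT/(V_m − b) − a/V_m² = (8.314)(680)/(0.107 − 0.0559) − 699/(0.107)²
  = 5653.5/0.051100 − 61053 = 110636 − 61053 = 49583 kPa
Z = PV_m/(RT) = (49583)(0.107)/((8.314)(680)) = 5305.4/5653.5 = 0.9384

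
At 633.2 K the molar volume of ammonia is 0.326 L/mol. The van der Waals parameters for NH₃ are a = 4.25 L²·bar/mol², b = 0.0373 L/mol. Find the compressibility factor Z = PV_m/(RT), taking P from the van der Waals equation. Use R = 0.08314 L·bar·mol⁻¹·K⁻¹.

Z ≈ 0.8816

P = RT/(V_m − b) − a/V_m² = (0.08314)(633.2)/(0.326 − 0.0373) − 4.25/(0.326)²
  = 52.644/0.28870 − 39.990 = 182.35 − 39.990 = 142.36 bar
Z = PV_m/(RT) = (142.36)(0.326)/((0.08314)(633.2)) = 46.409/52.644 = 0.8816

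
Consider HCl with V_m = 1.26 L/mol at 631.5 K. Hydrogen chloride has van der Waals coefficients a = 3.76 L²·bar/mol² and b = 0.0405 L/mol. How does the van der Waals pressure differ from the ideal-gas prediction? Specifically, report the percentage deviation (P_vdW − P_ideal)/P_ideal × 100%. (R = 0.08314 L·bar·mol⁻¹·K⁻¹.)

-2.36 %

Ideal: P_ideal = RT/V_m = (0.08314)(631.5)/1.26 = 41.6690 bar
vdW: P = RT/(V_m − b) − a/V_m² = 52.5029/1.21950 − 3.76/1.58760 = 43.0528 − 2.36835 = 40.6845 bar
% deviation = (40.6845 − 41.6690)/41.6690 × 100% = -2.36%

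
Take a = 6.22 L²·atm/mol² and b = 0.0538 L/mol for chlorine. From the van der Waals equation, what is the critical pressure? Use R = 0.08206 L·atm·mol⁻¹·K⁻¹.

For a van der Waals gas, P_c = a/(27b²).
P_c = 6.22/(27×(0.0538)²) = 6.22/0.078150 = 79.59 atm

P_c ≈ 79.59 atm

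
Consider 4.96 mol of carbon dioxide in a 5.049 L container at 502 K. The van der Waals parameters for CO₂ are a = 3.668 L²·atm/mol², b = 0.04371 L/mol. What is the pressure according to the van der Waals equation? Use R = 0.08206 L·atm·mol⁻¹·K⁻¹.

P = nRT/(V − nb) − a n²/V²
nRT/(V − nb) = (4.96)(0.08206)(502)/(5.049 − 4.96×0.04371) = 204.32/4.8322 = 42.283 atm
a n²/V² = (3.668)(4.96)²/(5.049)² = 3.5398 atm
P = 42.283 − 3.5398 = 38.74 atm

P ≈ 38.74 atm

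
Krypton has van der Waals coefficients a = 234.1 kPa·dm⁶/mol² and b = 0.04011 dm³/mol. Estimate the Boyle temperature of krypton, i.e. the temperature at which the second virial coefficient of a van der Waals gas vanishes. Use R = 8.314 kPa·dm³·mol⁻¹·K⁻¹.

T_B ≈ 702.0 K

For a van der Waals gas the second virial coefficient B₂ = b − a/(RT) vanishes at T_B = a/(Rb).
T_B = 234.1/(8.314×0.04011) = 234.1/0.33347 = 702.0 K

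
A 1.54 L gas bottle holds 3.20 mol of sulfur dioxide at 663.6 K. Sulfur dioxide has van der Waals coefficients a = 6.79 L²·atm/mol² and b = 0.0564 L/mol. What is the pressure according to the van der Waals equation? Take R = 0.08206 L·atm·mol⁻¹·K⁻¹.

P = nRT/(V − nb) − a n²/V²
nRT/(V − nb) = (3.20)(0.08206)(663.6)/(1.54 − 3.20×0.0564) = 174.26/1.3595 = 128.18 atm
a n²/V² = (6.79)(3.20)²/(1.54)² = 29.318 atm
P = 128.18 − 29.318 = 98.86 atm

P ≈ 98.86 atm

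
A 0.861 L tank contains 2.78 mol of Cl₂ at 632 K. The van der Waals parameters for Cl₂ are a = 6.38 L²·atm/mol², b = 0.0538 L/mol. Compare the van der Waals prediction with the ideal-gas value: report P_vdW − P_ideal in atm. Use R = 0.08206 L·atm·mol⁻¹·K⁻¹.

Ideal: P_ideal = nRT/V = (2.78)(0.08206)(632)/0.861 = 167.452 atm
vdW: P = nRT/(V − nb) − a n²/V² = 144.176/0.711436 − 49.3072/0.741321 = 202.655 − 66.5126 = 136.142 atm
ΔP = 136.142 − 167.452 = -31.31 atm

ΔP ≈ -31.31 atm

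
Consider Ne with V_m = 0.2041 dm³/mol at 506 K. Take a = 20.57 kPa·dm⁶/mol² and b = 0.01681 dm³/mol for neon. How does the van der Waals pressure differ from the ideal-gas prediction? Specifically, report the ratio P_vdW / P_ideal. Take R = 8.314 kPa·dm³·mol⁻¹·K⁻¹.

Ideal: P_ideal = RT/V_m = (8.314)(506)/0.2041 = 20611.9 kPa
vdW: P = RT/(V_m − b) − a/V_m² = 4206.88/0.187290 − 20.57/0.0416568 = 22461.9 − 493.797 = 21968.1 kPa
Ratio = 21968.1/20611.9 = 1.066

P_vdW / P_ideal ≈ 1.066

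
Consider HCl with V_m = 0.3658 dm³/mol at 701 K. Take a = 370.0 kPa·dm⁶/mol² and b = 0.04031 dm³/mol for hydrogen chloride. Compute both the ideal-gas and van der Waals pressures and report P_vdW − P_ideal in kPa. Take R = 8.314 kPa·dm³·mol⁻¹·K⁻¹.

ΔP ≈ -792 kPa

Ideal: P_ideal = RT/V_m = (8.314)(701)/0.3658 = 15932.5 kPa
vdW: P = RT/(V_m − b) − a/V_m² = 5828.11/0.325490 − 370.0/0.133810 = 17905.6 − 2765.11 = 15140.5 kPa
ΔP = 15140.5 − 15932.5 = -792 kPa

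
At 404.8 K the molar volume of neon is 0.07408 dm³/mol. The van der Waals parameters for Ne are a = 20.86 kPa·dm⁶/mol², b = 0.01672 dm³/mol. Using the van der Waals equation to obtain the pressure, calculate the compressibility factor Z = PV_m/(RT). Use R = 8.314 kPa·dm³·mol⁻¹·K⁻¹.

Z ≈ 1.208

P = RT/(V_m − b) − a/V_m² = (8.314)(404.8)/(0.07408 − 0.01672) − 20.86/(0.07408)²
  = 3365.5/0.057360 − 3801.1 = 58673 − 3801.1 = 54872 kPa
Z = PV_m/(RT) = (54872)(0.07408)/((8.314)(404.8)) = 4064.9/3365.5 = 1.208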